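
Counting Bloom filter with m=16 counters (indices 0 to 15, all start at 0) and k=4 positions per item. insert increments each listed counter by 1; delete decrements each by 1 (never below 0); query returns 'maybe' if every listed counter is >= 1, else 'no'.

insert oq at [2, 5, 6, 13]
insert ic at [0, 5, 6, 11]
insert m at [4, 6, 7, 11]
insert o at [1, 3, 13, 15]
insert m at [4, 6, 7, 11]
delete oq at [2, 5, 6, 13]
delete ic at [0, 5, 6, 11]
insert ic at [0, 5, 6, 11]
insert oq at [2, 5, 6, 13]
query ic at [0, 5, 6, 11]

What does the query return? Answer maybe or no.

Step 1: insert oq at [2, 5, 6, 13] -> counters=[0,0,1,0,0,1,1,0,0,0,0,0,0,1,0,0]
Step 2: insert ic at [0, 5, 6, 11] -> counters=[1,0,1,0,0,2,2,0,0,0,0,1,0,1,0,0]
Step 3: insert m at [4, 6, 7, 11] -> counters=[1,0,1,0,1,2,3,1,0,0,0,2,0,1,0,0]
Step 4: insert o at [1, 3, 13, 15] -> counters=[1,1,1,1,1,2,3,1,0,0,0,2,0,2,0,1]
Step 5: insert m at [4, 6, 7, 11] -> counters=[1,1,1,1,2,2,4,2,0,0,0,3,0,2,0,1]
Step 6: delete oq at [2, 5, 6, 13] -> counters=[1,1,0,1,2,1,3,2,0,0,0,3,0,1,0,1]
Step 7: delete ic at [0, 5, 6, 11] -> counters=[0,1,0,1,2,0,2,2,0,0,0,2,0,1,0,1]
Step 8: insert ic at [0, 5, 6, 11] -> counters=[1,1,0,1,2,1,3,2,0,0,0,3,0,1,0,1]
Step 9: insert oq at [2, 5, 6, 13] -> counters=[1,1,1,1,2,2,4,2,0,0,0,3,0,2,0,1]
Query ic: check counters[0]=1 counters[5]=2 counters[6]=4 counters[11]=3 -> maybe

Answer: maybe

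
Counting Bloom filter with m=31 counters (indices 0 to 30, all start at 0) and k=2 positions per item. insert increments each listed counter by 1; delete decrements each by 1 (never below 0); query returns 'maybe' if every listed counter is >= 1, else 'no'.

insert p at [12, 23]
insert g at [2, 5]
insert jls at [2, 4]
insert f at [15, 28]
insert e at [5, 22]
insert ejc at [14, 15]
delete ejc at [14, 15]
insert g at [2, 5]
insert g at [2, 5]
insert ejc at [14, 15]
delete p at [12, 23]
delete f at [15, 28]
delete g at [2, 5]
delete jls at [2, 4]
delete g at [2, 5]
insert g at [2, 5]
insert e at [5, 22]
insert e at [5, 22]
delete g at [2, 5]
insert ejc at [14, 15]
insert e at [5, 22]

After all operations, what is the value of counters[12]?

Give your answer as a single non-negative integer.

Answer: 0

Derivation:
Step 1: insert p at [12, 23] -> counters=[0,0,0,0,0,0,0,0,0,0,0,0,1,0,0,0,0,0,0,0,0,0,0,1,0,0,0,0,0,0,0]
Step 2: insert g at [2, 5] -> counters=[0,0,1,0,0,1,0,0,0,0,0,0,1,0,0,0,0,0,0,0,0,0,0,1,0,0,0,0,0,0,0]
Step 3: insert jls at [2, 4] -> counters=[0,0,2,0,1,1,0,0,0,0,0,0,1,0,0,0,0,0,0,0,0,0,0,1,0,0,0,0,0,0,0]
Step 4: insert f at [15, 28] -> counters=[0,0,2,0,1,1,0,0,0,0,0,0,1,0,0,1,0,0,0,0,0,0,0,1,0,0,0,0,1,0,0]
Step 5: insert e at [5, 22] -> counters=[0,0,2,0,1,2,0,0,0,0,0,0,1,0,0,1,0,0,0,0,0,0,1,1,0,0,0,0,1,0,0]
Step 6: insert ejc at [14, 15] -> counters=[0,0,2,0,1,2,0,0,0,0,0,0,1,0,1,2,0,0,0,0,0,0,1,1,0,0,0,0,1,0,0]
Step 7: delete ejc at [14, 15] -> counters=[0,0,2,0,1,2,0,0,0,0,0,0,1,0,0,1,0,0,0,0,0,0,1,1,0,0,0,0,1,0,0]
Step 8: insert g at [2, 5] -> counters=[0,0,3,0,1,3,0,0,0,0,0,0,1,0,0,1,0,0,0,0,0,0,1,1,0,0,0,0,1,0,0]
Step 9: insert g at [2, 5] -> counters=[0,0,4,0,1,4,0,0,0,0,0,0,1,0,0,1,0,0,0,0,0,0,1,1,0,0,0,0,1,0,0]
Step 10: insert ejc at [14, 15] -> counters=[0,0,4,0,1,4,0,0,0,0,0,0,1,0,1,2,0,0,0,0,0,0,1,1,0,0,0,0,1,0,0]
Step 11: delete p at [12, 23] -> counters=[0,0,4,0,1,4,0,0,0,0,0,0,0,0,1,2,0,0,0,0,0,0,1,0,0,0,0,0,1,0,0]
Step 12: delete f at [15, 28] -> counters=[0,0,4,0,1,4,0,0,0,0,0,0,0,0,1,1,0,0,0,0,0,0,1,0,0,0,0,0,0,0,0]
Step 13: delete g at [2, 5] -> counters=[0,0,3,0,1,3,0,0,0,0,0,0,0,0,1,1,0,0,0,0,0,0,1,0,0,0,0,0,0,0,0]
Step 14: delete jls at [2, 4] -> counters=[0,0,2,0,0,3,0,0,0,0,0,0,0,0,1,1,0,0,0,0,0,0,1,0,0,0,0,0,0,0,0]
Step 15: delete g at [2, 5] -> counters=[0,0,1,0,0,2,0,0,0,0,0,0,0,0,1,1,0,0,0,0,0,0,1,0,0,0,0,0,0,0,0]
Step 16: insert g at [2, 5] -> counters=[0,0,2,0,0,3,0,0,0,0,0,0,0,0,1,1,0,0,0,0,0,0,1,0,0,0,0,0,0,0,0]
Step 17: insert e at [5, 22] -> counters=[0,0,2,0,0,4,0,0,0,0,0,0,0,0,1,1,0,0,0,0,0,0,2,0,0,0,0,0,0,0,0]
Step 18: insert e at [5, 22] -> counters=[0,0,2,0,0,5,0,0,0,0,0,0,0,0,1,1,0,0,0,0,0,0,3,0,0,0,0,0,0,0,0]
Step 19: delete g at [2, 5] -> counters=[0,0,1,0,0,4,0,0,0,0,0,0,0,0,1,1,0,0,0,0,0,0,3,0,0,0,0,0,0,0,0]
Step 20: insert ejc at [14, 15] -> counters=[0,0,1,0,0,4,0,0,0,0,0,0,0,0,2,2,0,0,0,0,0,0,3,0,0,0,0,0,0,0,0]
Step 21: insert e at [5, 22] -> counters=[0,0,1,0,0,5,0,0,0,0,0,0,0,0,2,2,0,0,0,0,0,0,4,0,0,0,0,0,0,0,0]
Final counters=[0,0,1,0,0,5,0,0,0,0,0,0,0,0,2,2,0,0,0,0,0,0,4,0,0,0,0,0,0,0,0] -> counters[12]=0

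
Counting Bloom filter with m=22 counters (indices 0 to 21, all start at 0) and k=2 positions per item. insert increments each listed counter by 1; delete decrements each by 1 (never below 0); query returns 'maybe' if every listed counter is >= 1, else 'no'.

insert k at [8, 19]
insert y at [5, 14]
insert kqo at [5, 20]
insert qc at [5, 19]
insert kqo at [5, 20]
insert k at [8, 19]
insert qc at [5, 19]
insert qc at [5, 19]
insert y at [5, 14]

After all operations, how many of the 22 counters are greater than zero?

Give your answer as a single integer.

Step 1: insert k at [8, 19] -> counters=[0,0,0,0,0,0,0,0,1,0,0,0,0,0,0,0,0,0,0,1,0,0]
Step 2: insert y at [5, 14] -> counters=[0,0,0,0,0,1,0,0,1,0,0,0,0,0,1,0,0,0,0,1,0,0]
Step 3: insert kqo at [5, 20] -> counters=[0,0,0,0,0,2,0,0,1,0,0,0,0,0,1,0,0,0,0,1,1,0]
Step 4: insert qc at [5, 19] -> counters=[0,0,0,0,0,3,0,0,1,0,0,0,0,0,1,0,0,0,0,2,1,0]
Step 5: insert kqo at [5, 20] -> counters=[0,0,0,0,0,4,0,0,1,0,0,0,0,0,1,0,0,0,0,2,2,0]
Step 6: insert k at [8, 19] -> counters=[0,0,0,0,0,4,0,0,2,0,0,0,0,0,1,0,0,0,0,3,2,0]
Step 7: insert qc at [5, 19] -> counters=[0,0,0,0,0,5,0,0,2,0,0,0,0,0,1,0,0,0,0,4,2,0]
Step 8: insert qc at [5, 19] -> counters=[0,0,0,0,0,6,0,0,2,0,0,0,0,0,1,0,0,0,0,5,2,0]
Step 9: insert y at [5, 14] -> counters=[0,0,0,0,0,7,0,0,2,0,0,0,0,0,2,0,0,0,0,5,2,0]
Final counters=[0,0,0,0,0,7,0,0,2,0,0,0,0,0,2,0,0,0,0,5,2,0] -> 5 nonzero

Answer: 5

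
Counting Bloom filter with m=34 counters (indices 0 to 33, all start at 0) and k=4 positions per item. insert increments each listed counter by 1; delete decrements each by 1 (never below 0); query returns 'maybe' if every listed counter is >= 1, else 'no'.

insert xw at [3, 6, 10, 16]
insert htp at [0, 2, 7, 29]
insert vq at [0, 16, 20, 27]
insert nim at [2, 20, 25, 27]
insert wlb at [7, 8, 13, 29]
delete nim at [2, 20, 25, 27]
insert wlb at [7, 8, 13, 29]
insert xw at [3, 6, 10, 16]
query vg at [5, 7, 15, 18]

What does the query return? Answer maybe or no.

Answer: no

Derivation:
Step 1: insert xw at [3, 6, 10, 16] -> counters=[0,0,0,1,0,0,1,0,0,0,1,0,0,0,0,0,1,0,0,0,0,0,0,0,0,0,0,0,0,0,0,0,0,0]
Step 2: insert htp at [0, 2, 7, 29] -> counters=[1,0,1,1,0,0,1,1,0,0,1,0,0,0,0,0,1,0,0,0,0,0,0,0,0,0,0,0,0,1,0,0,0,0]
Step 3: insert vq at [0, 16, 20, 27] -> counters=[2,0,1,1,0,0,1,1,0,0,1,0,0,0,0,0,2,0,0,0,1,0,0,0,0,0,0,1,0,1,0,0,0,0]
Step 4: insert nim at [2, 20, 25, 27] -> counters=[2,0,2,1,0,0,1,1,0,0,1,0,0,0,0,0,2,0,0,0,2,0,0,0,0,1,0,2,0,1,0,0,0,0]
Step 5: insert wlb at [7, 8, 13, 29] -> counters=[2,0,2,1,0,0,1,2,1,0,1,0,0,1,0,0,2,0,0,0,2,0,0,0,0,1,0,2,0,2,0,0,0,0]
Step 6: delete nim at [2, 20, 25, 27] -> counters=[2,0,1,1,0,0,1,2,1,0,1,0,0,1,0,0,2,0,0,0,1,0,0,0,0,0,0,1,0,2,0,0,0,0]
Step 7: insert wlb at [7, 8, 13, 29] -> counters=[2,0,1,1,0,0,1,3,2,0,1,0,0,2,0,0,2,0,0,0,1,0,0,0,0,0,0,1,0,3,0,0,0,0]
Step 8: insert xw at [3, 6, 10, 16] -> counters=[2,0,1,2,0,0,2,3,2,0,2,0,0,2,0,0,3,0,0,0,1,0,0,0,0,0,0,1,0,3,0,0,0,0]
Query vg: check counters[5]=0 counters[7]=3 counters[15]=0 counters[18]=0 -> no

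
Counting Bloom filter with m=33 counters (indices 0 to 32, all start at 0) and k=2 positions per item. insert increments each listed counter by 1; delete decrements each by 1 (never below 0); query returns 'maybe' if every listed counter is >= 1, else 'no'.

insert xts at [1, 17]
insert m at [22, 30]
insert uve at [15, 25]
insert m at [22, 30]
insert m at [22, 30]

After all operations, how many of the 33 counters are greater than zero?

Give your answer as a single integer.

Answer: 6

Derivation:
Step 1: insert xts at [1, 17] -> counters=[0,1,0,0,0,0,0,0,0,0,0,0,0,0,0,0,0,1,0,0,0,0,0,0,0,0,0,0,0,0,0,0,0]
Step 2: insert m at [22, 30] -> counters=[0,1,0,0,0,0,0,0,0,0,0,0,0,0,0,0,0,1,0,0,0,0,1,0,0,0,0,0,0,0,1,0,0]
Step 3: insert uve at [15, 25] -> counters=[0,1,0,0,0,0,0,0,0,0,0,0,0,0,0,1,0,1,0,0,0,0,1,0,0,1,0,0,0,0,1,0,0]
Step 4: insert m at [22, 30] -> counters=[0,1,0,0,0,0,0,0,0,0,0,0,0,0,0,1,0,1,0,0,0,0,2,0,0,1,0,0,0,0,2,0,0]
Step 5: insert m at [22, 30] -> counters=[0,1,0,0,0,0,0,0,0,0,0,0,0,0,0,1,0,1,0,0,0,0,3,0,0,1,0,0,0,0,3,0,0]
Final counters=[0,1,0,0,0,0,0,0,0,0,0,0,0,0,0,1,0,1,0,0,0,0,3,0,0,1,0,0,0,0,3,0,0] -> 6 nonzero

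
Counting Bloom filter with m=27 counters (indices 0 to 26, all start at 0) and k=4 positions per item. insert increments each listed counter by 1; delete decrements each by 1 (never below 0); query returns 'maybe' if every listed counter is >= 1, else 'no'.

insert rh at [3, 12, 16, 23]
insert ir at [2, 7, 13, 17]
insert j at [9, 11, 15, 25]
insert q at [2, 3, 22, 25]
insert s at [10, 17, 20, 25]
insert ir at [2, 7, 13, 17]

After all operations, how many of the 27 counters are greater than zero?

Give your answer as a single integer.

Step 1: insert rh at [3, 12, 16, 23] -> counters=[0,0,0,1,0,0,0,0,0,0,0,0,1,0,0,0,1,0,0,0,0,0,0,1,0,0,0]
Step 2: insert ir at [2, 7, 13, 17] -> counters=[0,0,1,1,0,0,0,1,0,0,0,0,1,1,0,0,1,1,0,0,0,0,0,1,0,0,0]
Step 3: insert j at [9, 11, 15, 25] -> counters=[0,0,1,1,0,0,0,1,0,1,0,1,1,1,0,1,1,1,0,0,0,0,0,1,0,1,0]
Step 4: insert q at [2, 3, 22, 25] -> counters=[0,0,2,2,0,0,0,1,0,1,0,1,1,1,0,1,1,1,0,0,0,0,1,1,0,2,0]
Step 5: insert s at [10, 17, 20, 25] -> counters=[0,0,2,2,0,0,0,1,0,1,1,1,1,1,0,1,1,2,0,0,1,0,1,1,0,3,0]
Step 6: insert ir at [2, 7, 13, 17] -> counters=[0,0,3,2,0,0,0,2,0,1,1,1,1,2,0,1,1,3,0,0,1,0,1,1,0,3,0]
Final counters=[0,0,3,2,0,0,0,2,0,1,1,1,1,2,0,1,1,3,0,0,1,0,1,1,0,3,0] -> 15 nonzero

Answer: 15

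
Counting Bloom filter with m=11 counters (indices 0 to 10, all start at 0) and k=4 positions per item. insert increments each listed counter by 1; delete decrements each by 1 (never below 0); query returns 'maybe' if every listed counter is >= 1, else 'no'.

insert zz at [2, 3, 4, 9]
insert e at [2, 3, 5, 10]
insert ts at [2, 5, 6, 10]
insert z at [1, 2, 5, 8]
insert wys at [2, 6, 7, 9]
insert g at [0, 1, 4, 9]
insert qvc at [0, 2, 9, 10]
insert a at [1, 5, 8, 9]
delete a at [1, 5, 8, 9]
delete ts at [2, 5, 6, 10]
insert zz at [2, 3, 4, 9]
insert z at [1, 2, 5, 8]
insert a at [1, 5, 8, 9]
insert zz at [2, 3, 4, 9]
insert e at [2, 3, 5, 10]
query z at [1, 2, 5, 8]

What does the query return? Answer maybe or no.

Answer: maybe

Derivation:
Step 1: insert zz at [2, 3, 4, 9] -> counters=[0,0,1,1,1,0,0,0,0,1,0]
Step 2: insert e at [2, 3, 5, 10] -> counters=[0,0,2,2,1,1,0,0,0,1,1]
Step 3: insert ts at [2, 5, 6, 10] -> counters=[0,0,3,2,1,2,1,0,0,1,2]
Step 4: insert z at [1, 2, 5, 8] -> counters=[0,1,4,2,1,3,1,0,1,1,2]
Step 5: insert wys at [2, 6, 7, 9] -> counters=[0,1,5,2,1,3,2,1,1,2,2]
Step 6: insert g at [0, 1, 4, 9] -> counters=[1,2,5,2,2,3,2,1,1,3,2]
Step 7: insert qvc at [0, 2, 9, 10] -> counters=[2,2,6,2,2,3,2,1,1,4,3]
Step 8: insert a at [1, 5, 8, 9] -> counters=[2,3,6,2,2,4,2,1,2,5,3]
Step 9: delete a at [1, 5, 8, 9] -> counters=[2,2,6,2,2,3,2,1,1,4,3]
Step 10: delete ts at [2, 5, 6, 10] -> counters=[2,2,5,2,2,2,1,1,1,4,2]
Step 11: insert zz at [2, 3, 4, 9] -> counters=[2,2,6,3,3,2,1,1,1,5,2]
Step 12: insert z at [1, 2, 5, 8] -> counters=[2,3,7,3,3,3,1,1,2,5,2]
Step 13: insert a at [1, 5, 8, 9] -> counters=[2,4,7,3,3,4,1,1,3,6,2]
Step 14: insert zz at [2, 3, 4, 9] -> counters=[2,4,8,4,4,4,1,1,3,7,2]
Step 15: insert e at [2, 3, 5, 10] -> counters=[2,4,9,5,4,5,1,1,3,7,3]
Query z: check counters[1]=4 counters[2]=9 counters[5]=5 counters[8]=3 -> maybe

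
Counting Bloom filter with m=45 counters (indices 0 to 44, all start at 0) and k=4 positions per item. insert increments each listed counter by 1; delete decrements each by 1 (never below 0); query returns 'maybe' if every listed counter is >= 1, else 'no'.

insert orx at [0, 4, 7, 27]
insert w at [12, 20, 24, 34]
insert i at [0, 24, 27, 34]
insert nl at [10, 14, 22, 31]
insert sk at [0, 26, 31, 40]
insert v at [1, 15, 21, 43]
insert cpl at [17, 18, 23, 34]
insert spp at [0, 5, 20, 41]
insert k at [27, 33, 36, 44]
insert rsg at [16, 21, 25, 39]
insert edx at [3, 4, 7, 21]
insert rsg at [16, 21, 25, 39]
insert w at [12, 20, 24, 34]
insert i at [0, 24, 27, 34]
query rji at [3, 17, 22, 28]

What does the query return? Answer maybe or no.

Step 1: insert orx at [0, 4, 7, 27] -> counters=[1,0,0,0,1,0,0,1,0,0,0,0,0,0,0,0,0,0,0,0,0,0,0,0,0,0,0,1,0,0,0,0,0,0,0,0,0,0,0,0,0,0,0,0,0]
Step 2: insert w at [12, 20, 24, 34] -> counters=[1,0,0,0,1,0,0,1,0,0,0,0,1,0,0,0,0,0,0,0,1,0,0,0,1,0,0,1,0,0,0,0,0,0,1,0,0,0,0,0,0,0,0,0,0]
Step 3: insert i at [0, 24, 27, 34] -> counters=[2,0,0,0,1,0,0,1,0,0,0,0,1,0,0,0,0,0,0,0,1,0,0,0,2,0,0,2,0,0,0,0,0,0,2,0,0,0,0,0,0,0,0,0,0]
Step 4: insert nl at [10, 14, 22, 31] -> counters=[2,0,0,0,1,0,0,1,0,0,1,0,1,0,1,0,0,0,0,0,1,0,1,0,2,0,0,2,0,0,0,1,0,0,2,0,0,0,0,0,0,0,0,0,0]
Step 5: insert sk at [0, 26, 31, 40] -> counters=[3,0,0,0,1,0,0,1,0,0,1,0,1,0,1,0,0,0,0,0,1,0,1,0,2,0,1,2,0,0,0,2,0,0,2,0,0,0,0,0,1,0,0,0,0]
Step 6: insert v at [1, 15, 21, 43] -> counters=[3,1,0,0,1,0,0,1,0,0,1,0,1,0,1,1,0,0,0,0,1,1,1,0,2,0,1,2,0,0,0,2,0,0,2,0,0,0,0,0,1,0,0,1,0]
Step 7: insert cpl at [17, 18, 23, 34] -> counters=[3,1,0,0,1,0,0,1,0,0,1,0,1,0,1,1,0,1,1,0,1,1,1,1,2,0,1,2,0,0,0,2,0,0,3,0,0,0,0,0,1,0,0,1,0]
Step 8: insert spp at [0, 5, 20, 41] -> counters=[4,1,0,0,1,1,0,1,0,0,1,0,1,0,1,1,0,1,1,0,2,1,1,1,2,0,1,2,0,0,0,2,0,0,3,0,0,0,0,0,1,1,0,1,0]
Step 9: insert k at [27, 33, 36, 44] -> counters=[4,1,0,0,1,1,0,1,0,0,1,0,1,0,1,1,0,1,1,0,2,1,1,1,2,0,1,3,0,0,0,2,0,1,3,0,1,0,0,0,1,1,0,1,1]
Step 10: insert rsg at [16, 21, 25, 39] -> counters=[4,1,0,0,1,1,0,1,0,0,1,0,1,0,1,1,1,1,1,0,2,2,1,1,2,1,1,3,0,0,0,2,0,1,3,0,1,0,0,1,1,1,0,1,1]
Step 11: insert edx at [3, 4, 7, 21] -> counters=[4,1,0,1,2,1,0,2,0,0,1,0,1,0,1,1,1,1,1,0,2,3,1,1,2,1,1,3,0,0,0,2,0,1,3,0,1,0,0,1,1,1,0,1,1]
Step 12: insert rsg at [16, 21, 25, 39] -> counters=[4,1,0,1,2,1,0,2,0,0,1,0,1,0,1,1,2,1,1,0,2,4,1,1,2,2,1,3,0,0,0,2,0,1,3,0,1,0,0,2,1,1,0,1,1]
Step 13: insert w at [12, 20, 24, 34] -> counters=[4,1,0,1,2,1,0,2,0,0,1,0,2,0,1,1,2,1,1,0,3,4,1,1,3,2,1,3,0,0,0,2,0,1,4,0,1,0,0,2,1,1,0,1,1]
Step 14: insert i at [0, 24, 27, 34] -> counters=[5,1,0,1,2,1,0,2,0,0,1,0,2,0,1,1,2,1,1,0,3,4,1,1,4,2,1,4,0,0,0,2,0,1,5,0,1,0,0,2,1,1,0,1,1]
Query rji: check counters[3]=1 counters[17]=1 counters[22]=1 counters[28]=0 -> no

Answer: no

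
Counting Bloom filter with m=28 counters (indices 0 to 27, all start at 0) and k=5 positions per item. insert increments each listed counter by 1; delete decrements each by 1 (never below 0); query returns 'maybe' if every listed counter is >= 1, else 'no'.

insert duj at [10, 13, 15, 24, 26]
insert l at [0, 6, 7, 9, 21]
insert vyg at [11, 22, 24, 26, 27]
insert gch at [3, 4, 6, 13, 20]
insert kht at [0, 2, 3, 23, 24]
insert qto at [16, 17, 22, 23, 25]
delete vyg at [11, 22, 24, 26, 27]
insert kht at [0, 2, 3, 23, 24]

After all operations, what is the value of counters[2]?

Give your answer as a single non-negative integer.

Step 1: insert duj at [10, 13, 15, 24, 26] -> counters=[0,0,0,0,0,0,0,0,0,0,1,0,0,1,0,1,0,0,0,0,0,0,0,0,1,0,1,0]
Step 2: insert l at [0, 6, 7, 9, 21] -> counters=[1,0,0,0,0,0,1,1,0,1,1,0,0,1,0,1,0,0,0,0,0,1,0,0,1,0,1,0]
Step 3: insert vyg at [11, 22, 24, 26, 27] -> counters=[1,0,0,0,0,0,1,1,0,1,1,1,0,1,0,1,0,0,0,0,0,1,1,0,2,0,2,1]
Step 4: insert gch at [3, 4, 6, 13, 20] -> counters=[1,0,0,1,1,0,2,1,0,1,1,1,0,2,0,1,0,0,0,0,1,1,1,0,2,0,2,1]
Step 5: insert kht at [0, 2, 3, 23, 24] -> counters=[2,0,1,2,1,0,2,1,0,1,1,1,0,2,0,1,0,0,0,0,1,1,1,1,3,0,2,1]
Step 6: insert qto at [16, 17, 22, 23, 25] -> counters=[2,0,1,2,1,0,2,1,0,1,1,1,0,2,0,1,1,1,0,0,1,1,2,2,3,1,2,1]
Step 7: delete vyg at [11, 22, 24, 26, 27] -> counters=[2,0,1,2,1,0,2,1,0,1,1,0,0,2,0,1,1,1,0,0,1,1,1,2,2,1,1,0]
Step 8: insert kht at [0, 2, 3, 23, 24] -> counters=[3,0,2,3,1,0,2,1,0,1,1,0,0,2,0,1,1,1,0,0,1,1,1,3,3,1,1,0]
Final counters=[3,0,2,3,1,0,2,1,0,1,1,0,0,2,0,1,1,1,0,0,1,1,1,3,3,1,1,0] -> counters[2]=2

Answer: 2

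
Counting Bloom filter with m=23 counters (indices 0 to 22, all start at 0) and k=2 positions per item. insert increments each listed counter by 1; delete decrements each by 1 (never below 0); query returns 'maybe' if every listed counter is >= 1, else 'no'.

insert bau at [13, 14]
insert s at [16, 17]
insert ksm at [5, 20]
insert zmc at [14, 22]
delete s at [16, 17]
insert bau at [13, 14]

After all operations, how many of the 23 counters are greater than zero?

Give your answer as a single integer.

Answer: 5

Derivation:
Step 1: insert bau at [13, 14] -> counters=[0,0,0,0,0,0,0,0,0,0,0,0,0,1,1,0,0,0,0,0,0,0,0]
Step 2: insert s at [16, 17] -> counters=[0,0,0,0,0,0,0,0,0,0,0,0,0,1,1,0,1,1,0,0,0,0,0]
Step 3: insert ksm at [5, 20] -> counters=[0,0,0,0,0,1,0,0,0,0,0,0,0,1,1,0,1,1,0,0,1,0,0]
Step 4: insert zmc at [14, 22] -> counters=[0,0,0,0,0,1,0,0,0,0,0,0,0,1,2,0,1,1,0,0,1,0,1]
Step 5: delete s at [16, 17] -> counters=[0,0,0,0,0,1,0,0,0,0,0,0,0,1,2,0,0,0,0,0,1,0,1]
Step 6: insert bau at [13, 14] -> counters=[0,0,0,0,0,1,0,0,0,0,0,0,0,2,3,0,0,0,0,0,1,0,1]
Final counters=[0,0,0,0,0,1,0,0,0,0,0,0,0,2,3,0,0,0,0,0,1,0,1] -> 5 nonzero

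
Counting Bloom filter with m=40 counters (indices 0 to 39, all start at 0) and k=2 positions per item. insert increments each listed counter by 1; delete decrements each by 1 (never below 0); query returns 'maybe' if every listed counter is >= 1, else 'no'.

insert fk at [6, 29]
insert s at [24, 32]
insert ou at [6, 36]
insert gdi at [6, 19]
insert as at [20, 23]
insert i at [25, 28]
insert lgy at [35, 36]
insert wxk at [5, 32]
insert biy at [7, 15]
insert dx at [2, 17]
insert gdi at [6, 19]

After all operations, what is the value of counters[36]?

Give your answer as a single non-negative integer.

Step 1: insert fk at [6, 29] -> counters=[0,0,0,0,0,0,1,0,0,0,0,0,0,0,0,0,0,0,0,0,0,0,0,0,0,0,0,0,0,1,0,0,0,0,0,0,0,0,0,0]
Step 2: insert s at [24, 32] -> counters=[0,0,0,0,0,0,1,0,0,0,0,0,0,0,0,0,0,0,0,0,0,0,0,0,1,0,0,0,0,1,0,0,1,0,0,0,0,0,0,0]
Step 3: insert ou at [6, 36] -> counters=[0,0,0,0,0,0,2,0,0,0,0,0,0,0,0,0,0,0,0,0,0,0,0,0,1,0,0,0,0,1,0,0,1,0,0,0,1,0,0,0]
Step 4: insert gdi at [6, 19] -> counters=[0,0,0,0,0,0,3,0,0,0,0,0,0,0,0,0,0,0,0,1,0,0,0,0,1,0,0,0,0,1,0,0,1,0,0,0,1,0,0,0]
Step 5: insert as at [20, 23] -> counters=[0,0,0,0,0,0,3,0,0,0,0,0,0,0,0,0,0,0,0,1,1,0,0,1,1,0,0,0,0,1,0,0,1,0,0,0,1,0,0,0]
Step 6: insert i at [25, 28] -> counters=[0,0,0,0,0,0,3,0,0,0,0,0,0,0,0,0,0,0,0,1,1,0,0,1,1,1,0,0,1,1,0,0,1,0,0,0,1,0,0,0]
Step 7: insert lgy at [35, 36] -> counters=[0,0,0,0,0,0,3,0,0,0,0,0,0,0,0,0,0,0,0,1,1,0,0,1,1,1,0,0,1,1,0,0,1,0,0,1,2,0,0,0]
Step 8: insert wxk at [5, 32] -> counters=[0,0,0,0,0,1,3,0,0,0,0,0,0,0,0,0,0,0,0,1,1,0,0,1,1,1,0,0,1,1,0,0,2,0,0,1,2,0,0,0]
Step 9: insert biy at [7, 15] -> counters=[0,0,0,0,0,1,3,1,0,0,0,0,0,0,0,1,0,0,0,1,1,0,0,1,1,1,0,0,1,1,0,0,2,0,0,1,2,0,0,0]
Step 10: insert dx at [2, 17] -> counters=[0,0,1,0,0,1,3,1,0,0,0,0,0,0,0,1,0,1,0,1,1,0,0,1,1,1,0,0,1,1,0,0,2,0,0,1,2,0,0,0]
Step 11: insert gdi at [6, 19] -> counters=[0,0,1,0,0,1,4,1,0,0,0,0,0,0,0,1,0,1,0,2,1,0,0,1,1,1,0,0,1,1,0,0,2,0,0,1,2,0,0,0]
Final counters=[0,0,1,0,0,1,4,1,0,0,0,0,0,0,0,1,0,1,0,2,1,0,0,1,1,1,0,0,1,1,0,0,2,0,0,1,2,0,0,0] -> counters[36]=2

Answer: 2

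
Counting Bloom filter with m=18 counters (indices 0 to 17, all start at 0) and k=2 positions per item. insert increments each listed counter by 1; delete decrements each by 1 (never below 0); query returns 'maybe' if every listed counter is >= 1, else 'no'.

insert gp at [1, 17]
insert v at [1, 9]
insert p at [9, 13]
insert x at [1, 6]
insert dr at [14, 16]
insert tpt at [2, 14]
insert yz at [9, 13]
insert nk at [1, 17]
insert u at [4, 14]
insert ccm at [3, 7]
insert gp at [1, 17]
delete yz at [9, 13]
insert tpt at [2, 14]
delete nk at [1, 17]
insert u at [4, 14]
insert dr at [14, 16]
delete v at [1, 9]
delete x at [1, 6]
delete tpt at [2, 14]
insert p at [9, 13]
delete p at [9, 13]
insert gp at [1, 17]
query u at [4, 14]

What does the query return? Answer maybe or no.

Step 1: insert gp at [1, 17] -> counters=[0,1,0,0,0,0,0,0,0,0,0,0,0,0,0,0,0,1]
Step 2: insert v at [1, 9] -> counters=[0,2,0,0,0,0,0,0,0,1,0,0,0,0,0,0,0,1]
Step 3: insert p at [9, 13] -> counters=[0,2,0,0,0,0,0,0,0,2,0,0,0,1,0,0,0,1]
Step 4: insert x at [1, 6] -> counters=[0,3,0,0,0,0,1,0,0,2,0,0,0,1,0,0,0,1]
Step 5: insert dr at [14, 16] -> counters=[0,3,0,0,0,0,1,0,0,2,0,0,0,1,1,0,1,1]
Step 6: insert tpt at [2, 14] -> counters=[0,3,1,0,0,0,1,0,0,2,0,0,0,1,2,0,1,1]
Step 7: insert yz at [9, 13] -> counters=[0,3,1,0,0,0,1,0,0,3,0,0,0,2,2,0,1,1]
Step 8: insert nk at [1, 17] -> counters=[0,4,1,0,0,0,1,0,0,3,0,0,0,2,2,0,1,2]
Step 9: insert u at [4, 14] -> counters=[0,4,1,0,1,0,1,0,0,3,0,0,0,2,3,0,1,2]
Step 10: insert ccm at [3, 7] -> counters=[0,4,1,1,1,0,1,1,0,3,0,0,0,2,3,0,1,2]
Step 11: insert gp at [1, 17] -> counters=[0,5,1,1,1,0,1,1,0,3,0,0,0,2,3,0,1,3]
Step 12: delete yz at [9, 13] -> counters=[0,5,1,1,1,0,1,1,0,2,0,0,0,1,3,0,1,3]
Step 13: insert tpt at [2, 14] -> counters=[0,5,2,1,1,0,1,1,0,2,0,0,0,1,4,0,1,3]
Step 14: delete nk at [1, 17] -> counters=[0,4,2,1,1,0,1,1,0,2,0,0,0,1,4,0,1,2]
Step 15: insert u at [4, 14] -> counters=[0,4,2,1,2,0,1,1,0,2,0,0,0,1,5,0,1,2]
Step 16: insert dr at [14, 16] -> counters=[0,4,2,1,2,0,1,1,0,2,0,0,0,1,6,0,2,2]
Step 17: delete v at [1, 9] -> counters=[0,3,2,1,2,0,1,1,0,1,0,0,0,1,6,0,2,2]
Step 18: delete x at [1, 6] -> counters=[0,2,2,1,2,0,0,1,0,1,0,0,0,1,6,0,2,2]
Step 19: delete tpt at [2, 14] -> counters=[0,2,1,1,2,0,0,1,0,1,0,0,0,1,5,0,2,2]
Step 20: insert p at [9, 13] -> counters=[0,2,1,1,2,0,0,1,0,2,0,0,0,2,5,0,2,2]
Step 21: delete p at [9, 13] -> counters=[0,2,1,1,2,0,0,1,0,1,0,0,0,1,5,0,2,2]
Step 22: insert gp at [1, 17] -> counters=[0,3,1,1,2,0,0,1,0,1,0,0,0,1,5,0,2,3]
Query u: check counters[4]=2 counters[14]=5 -> maybe

Answer: maybe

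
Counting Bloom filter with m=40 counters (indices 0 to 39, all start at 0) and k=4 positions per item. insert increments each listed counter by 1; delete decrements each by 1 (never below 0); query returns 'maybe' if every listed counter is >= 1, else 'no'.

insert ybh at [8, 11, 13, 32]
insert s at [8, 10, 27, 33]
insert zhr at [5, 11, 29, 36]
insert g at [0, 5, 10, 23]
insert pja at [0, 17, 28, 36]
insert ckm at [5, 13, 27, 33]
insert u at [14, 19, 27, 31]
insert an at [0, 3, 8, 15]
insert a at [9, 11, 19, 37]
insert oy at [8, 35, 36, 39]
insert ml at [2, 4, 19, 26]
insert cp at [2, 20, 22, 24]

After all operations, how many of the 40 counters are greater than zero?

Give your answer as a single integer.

Step 1: insert ybh at [8, 11, 13, 32] -> counters=[0,0,0,0,0,0,0,0,1,0,0,1,0,1,0,0,0,0,0,0,0,0,0,0,0,0,0,0,0,0,0,0,1,0,0,0,0,0,0,0]
Step 2: insert s at [8, 10, 27, 33] -> counters=[0,0,0,0,0,0,0,0,2,0,1,1,0,1,0,0,0,0,0,0,0,0,0,0,0,0,0,1,0,0,0,0,1,1,0,0,0,0,0,0]
Step 3: insert zhr at [5, 11, 29, 36] -> counters=[0,0,0,0,0,1,0,0,2,0,1,2,0,1,0,0,0,0,0,0,0,0,0,0,0,0,0,1,0,1,0,0,1,1,0,0,1,0,0,0]
Step 4: insert g at [0, 5, 10, 23] -> counters=[1,0,0,0,0,2,0,0,2,0,2,2,0,1,0,0,0,0,0,0,0,0,0,1,0,0,0,1,0,1,0,0,1,1,0,0,1,0,0,0]
Step 5: insert pja at [0, 17, 28, 36] -> counters=[2,0,0,0,0,2,0,0,2,0,2,2,0,1,0,0,0,1,0,0,0,0,0,1,0,0,0,1,1,1,0,0,1,1,0,0,2,0,0,0]
Step 6: insert ckm at [5, 13, 27, 33] -> counters=[2,0,0,0,0,3,0,0,2,0,2,2,0,2,0,0,0,1,0,0,0,0,0,1,0,0,0,2,1,1,0,0,1,2,0,0,2,0,0,0]
Step 7: insert u at [14, 19, 27, 31] -> counters=[2,0,0,0,0,3,0,0,2,0,2,2,0,2,1,0,0,1,0,1,0,0,0,1,0,0,0,3,1,1,0,1,1,2,0,0,2,0,0,0]
Step 8: insert an at [0, 3, 8, 15] -> counters=[3,0,0,1,0,3,0,0,3,0,2,2,0,2,1,1,0,1,0,1,0,0,0,1,0,0,0,3,1,1,0,1,1,2,0,0,2,0,0,0]
Step 9: insert a at [9, 11, 19, 37] -> counters=[3,0,0,1,0,3,0,0,3,1,2,3,0,2,1,1,0,1,0,2,0,0,0,1,0,0,0,3,1,1,0,1,1,2,0,0,2,1,0,0]
Step 10: insert oy at [8, 35, 36, 39] -> counters=[3,0,0,1,0,3,0,0,4,1,2,3,0,2,1,1,0,1,0,2,0,0,0,1,0,0,0,3,1,1,0,1,1,2,0,1,3,1,0,1]
Step 11: insert ml at [2, 4, 19, 26] -> counters=[3,0,1,1,1,3,0,0,4,1,2,3,0,2,1,1,0,1,0,3,0,0,0,1,0,0,1,3,1,1,0,1,1,2,0,1,3,1,0,1]
Step 12: insert cp at [2, 20, 22, 24] -> counters=[3,0,2,1,1,3,0,0,4,1,2,3,0,2,1,1,0,1,0,3,1,0,1,1,1,0,1,3,1,1,0,1,1,2,0,1,3,1,0,1]
Final counters=[3,0,2,1,1,3,0,0,4,1,2,3,0,2,1,1,0,1,0,3,1,0,1,1,1,0,1,3,1,1,0,1,1,2,0,1,3,1,0,1] -> 29 nonzero

Answer: 29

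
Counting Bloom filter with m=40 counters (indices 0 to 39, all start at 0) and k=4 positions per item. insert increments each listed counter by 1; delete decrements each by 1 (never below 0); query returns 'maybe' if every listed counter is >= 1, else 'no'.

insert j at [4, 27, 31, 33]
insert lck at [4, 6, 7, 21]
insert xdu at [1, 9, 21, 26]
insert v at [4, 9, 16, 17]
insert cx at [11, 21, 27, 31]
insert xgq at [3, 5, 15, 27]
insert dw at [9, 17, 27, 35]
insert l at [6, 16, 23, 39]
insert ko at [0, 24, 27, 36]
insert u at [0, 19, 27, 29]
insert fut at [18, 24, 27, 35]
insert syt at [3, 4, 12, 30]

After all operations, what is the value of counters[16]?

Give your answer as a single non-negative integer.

Step 1: insert j at [4, 27, 31, 33] -> counters=[0,0,0,0,1,0,0,0,0,0,0,0,0,0,0,0,0,0,0,0,0,0,0,0,0,0,0,1,0,0,0,1,0,1,0,0,0,0,0,0]
Step 2: insert lck at [4, 6, 7, 21] -> counters=[0,0,0,0,2,0,1,1,0,0,0,0,0,0,0,0,0,0,0,0,0,1,0,0,0,0,0,1,0,0,0,1,0,1,0,0,0,0,0,0]
Step 3: insert xdu at [1, 9, 21, 26] -> counters=[0,1,0,0,2,0,1,1,0,1,0,0,0,0,0,0,0,0,0,0,0,2,0,0,0,0,1,1,0,0,0,1,0,1,0,0,0,0,0,0]
Step 4: insert v at [4, 9, 16, 17] -> counters=[0,1,0,0,3,0,1,1,0,2,0,0,0,0,0,0,1,1,0,0,0,2,0,0,0,0,1,1,0,0,0,1,0,1,0,0,0,0,0,0]
Step 5: insert cx at [11, 21, 27, 31] -> counters=[0,1,0,0,3,0,1,1,0,2,0,1,0,0,0,0,1,1,0,0,0,3,0,0,0,0,1,2,0,0,0,2,0,1,0,0,0,0,0,0]
Step 6: insert xgq at [3, 5, 15, 27] -> counters=[0,1,0,1,3,1,1,1,0,2,0,1,0,0,0,1,1,1,0,0,0,3,0,0,0,0,1,3,0,0,0,2,0,1,0,0,0,0,0,0]
Step 7: insert dw at [9, 17, 27, 35] -> counters=[0,1,0,1,3,1,1,1,0,3,0,1,0,0,0,1,1,2,0,0,0,3,0,0,0,0,1,4,0,0,0,2,0,1,0,1,0,0,0,0]
Step 8: insert l at [6, 16, 23, 39] -> counters=[0,1,0,1,3,1,2,1,0,3,0,1,0,0,0,1,2,2,0,0,0,3,0,1,0,0,1,4,0,0,0,2,0,1,0,1,0,0,0,1]
Step 9: insert ko at [0, 24, 27, 36] -> counters=[1,1,0,1,3,1,2,1,0,3,0,1,0,0,0,1,2,2,0,0,0,3,0,1,1,0,1,5,0,0,0,2,0,1,0,1,1,0,0,1]
Step 10: insert u at [0, 19, 27, 29] -> counters=[2,1,0,1,3,1,2,1,0,3,0,1,0,0,0,1,2,2,0,1,0,3,0,1,1,0,1,6,0,1,0,2,0,1,0,1,1,0,0,1]
Step 11: insert fut at [18, 24, 27, 35] -> counters=[2,1,0,1,3,1,2,1,0,3,0,1,0,0,0,1,2,2,1,1,0,3,0,1,2,0,1,7,0,1,0,2,0,1,0,2,1,0,0,1]
Step 12: insert syt at [3, 4, 12, 30] -> counters=[2,1,0,2,4,1,2,1,0,3,0,1,1,0,0,1,2,2,1,1,0,3,0,1,2,0,1,7,0,1,1,2,0,1,0,2,1,0,0,1]
Final counters=[2,1,0,2,4,1,2,1,0,3,0,1,1,0,0,1,2,2,1,1,0,3,0,1,2,0,1,7,0,1,1,2,0,1,0,2,1,0,0,1] -> counters[16]=2

Answer: 2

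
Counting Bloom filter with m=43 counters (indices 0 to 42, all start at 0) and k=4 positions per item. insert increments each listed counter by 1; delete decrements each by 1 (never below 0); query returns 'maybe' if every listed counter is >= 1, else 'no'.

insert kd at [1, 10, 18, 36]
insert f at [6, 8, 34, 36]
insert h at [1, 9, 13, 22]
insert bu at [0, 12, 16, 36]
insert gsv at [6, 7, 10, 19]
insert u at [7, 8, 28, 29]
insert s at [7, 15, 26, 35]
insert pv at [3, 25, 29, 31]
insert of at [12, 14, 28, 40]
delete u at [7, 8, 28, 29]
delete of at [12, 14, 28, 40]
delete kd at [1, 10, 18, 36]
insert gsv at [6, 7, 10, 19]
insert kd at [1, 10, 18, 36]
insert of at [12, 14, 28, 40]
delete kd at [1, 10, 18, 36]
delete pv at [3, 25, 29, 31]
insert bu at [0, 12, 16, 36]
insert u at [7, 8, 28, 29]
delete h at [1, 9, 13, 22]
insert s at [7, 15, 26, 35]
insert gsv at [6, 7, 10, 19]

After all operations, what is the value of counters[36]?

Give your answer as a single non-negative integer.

Step 1: insert kd at [1, 10, 18, 36] -> counters=[0,1,0,0,0,0,0,0,0,0,1,0,0,0,0,0,0,0,1,0,0,0,0,0,0,0,0,0,0,0,0,0,0,0,0,0,1,0,0,0,0,0,0]
Step 2: insert f at [6, 8, 34, 36] -> counters=[0,1,0,0,0,0,1,0,1,0,1,0,0,0,0,0,0,0,1,0,0,0,0,0,0,0,0,0,0,0,0,0,0,0,1,0,2,0,0,0,0,0,0]
Step 3: insert h at [1, 9, 13, 22] -> counters=[0,2,0,0,0,0,1,0,1,1,1,0,0,1,0,0,0,0,1,0,0,0,1,0,0,0,0,0,0,0,0,0,0,0,1,0,2,0,0,0,0,0,0]
Step 4: insert bu at [0, 12, 16, 36] -> counters=[1,2,0,0,0,0,1,0,1,1,1,0,1,1,0,0,1,0,1,0,0,0,1,0,0,0,0,0,0,0,0,0,0,0,1,0,3,0,0,0,0,0,0]
Step 5: insert gsv at [6, 7, 10, 19] -> counters=[1,2,0,0,0,0,2,1,1,1,2,0,1,1,0,0,1,0,1,1,0,0,1,0,0,0,0,0,0,0,0,0,0,0,1,0,3,0,0,0,0,0,0]
Step 6: insert u at [7, 8, 28, 29] -> counters=[1,2,0,0,0,0,2,2,2,1,2,0,1,1,0,0,1,0,1,1,0,0,1,0,0,0,0,0,1,1,0,0,0,0,1,0,3,0,0,0,0,0,0]
Step 7: insert s at [7, 15, 26, 35] -> counters=[1,2,0,0,0,0,2,3,2,1,2,0,1,1,0,1,1,0,1,1,0,0,1,0,0,0,1,0,1,1,0,0,0,0,1,1,3,0,0,0,0,0,0]
Step 8: insert pv at [3, 25, 29, 31] -> counters=[1,2,0,1,0,0,2,3,2,1,2,0,1,1,0,1,1,0,1,1,0,0,1,0,0,1,1,0,1,2,0,1,0,0,1,1,3,0,0,0,0,0,0]
Step 9: insert of at [12, 14, 28, 40] -> counters=[1,2,0,1,0,0,2,3,2,1,2,0,2,1,1,1,1,0,1,1,0,0,1,0,0,1,1,0,2,2,0,1,0,0,1,1,3,0,0,0,1,0,0]
Step 10: delete u at [7, 8, 28, 29] -> counters=[1,2,0,1,0,0,2,2,1,1,2,0,2,1,1,1,1,0,1,1,0,0,1,0,0,1,1,0,1,1,0,1,0,0,1,1,3,0,0,0,1,0,0]
Step 11: delete of at [12, 14, 28, 40] -> counters=[1,2,0,1,0,0,2,2,1,1,2,0,1,1,0,1,1,0,1,1,0,0,1,0,0,1,1,0,0,1,0,1,0,0,1,1,3,0,0,0,0,0,0]
Step 12: delete kd at [1, 10, 18, 36] -> counters=[1,1,0,1,0,0,2,2,1,1,1,0,1,1,0,1,1,0,0,1,0,0,1,0,0,1,1,0,0,1,0,1,0,0,1,1,2,0,0,0,0,0,0]
Step 13: insert gsv at [6, 7, 10, 19] -> counters=[1,1,0,1,0,0,3,3,1,1,2,0,1,1,0,1,1,0,0,2,0,0,1,0,0,1,1,0,0,1,0,1,0,0,1,1,2,0,0,0,0,0,0]
Step 14: insert kd at [1, 10, 18, 36] -> counters=[1,2,0,1,0,0,3,3,1,1,3,0,1,1,0,1,1,0,1,2,0,0,1,0,0,1,1,0,0,1,0,1,0,0,1,1,3,0,0,0,0,0,0]
Step 15: insert of at [12, 14, 28, 40] -> counters=[1,2,0,1,0,0,3,3,1,1,3,0,2,1,1,1,1,0,1,2,0,0,1,0,0,1,1,0,1,1,0,1,0,0,1,1,3,0,0,0,1,0,0]
Step 16: delete kd at [1, 10, 18, 36] -> counters=[1,1,0,1,0,0,3,3,1,1,2,0,2,1,1,1,1,0,0,2,0,0,1,0,0,1,1,0,1,1,0,1,0,0,1,1,2,0,0,0,1,0,0]
Step 17: delete pv at [3, 25, 29, 31] -> counters=[1,1,0,0,0,0,3,3,1,1,2,0,2,1,1,1,1,0,0,2,0,0,1,0,0,0,1,0,1,0,0,0,0,0,1,1,2,0,0,0,1,0,0]
Step 18: insert bu at [0, 12, 16, 36] -> counters=[2,1,0,0,0,0,3,3,1,1,2,0,3,1,1,1,2,0,0,2,0,0,1,0,0,0,1,0,1,0,0,0,0,0,1,1,3,0,0,0,1,0,0]
Step 19: insert u at [7, 8, 28, 29] -> counters=[2,1,0,0,0,0,3,4,2,1,2,0,3,1,1,1,2,0,0,2,0,0,1,0,0,0,1,0,2,1,0,0,0,0,1,1,3,0,0,0,1,0,0]
Step 20: delete h at [1, 9, 13, 22] -> counters=[2,0,0,0,0,0,3,4,2,0,2,0,3,0,1,1,2,0,0,2,0,0,0,0,0,0,1,0,2,1,0,0,0,0,1,1,3,0,0,0,1,0,0]
Step 21: insert s at [7, 15, 26, 35] -> counters=[2,0,0,0,0,0,3,5,2,0,2,0,3,0,1,2,2,0,0,2,0,0,0,0,0,0,2,0,2,1,0,0,0,0,1,2,3,0,0,0,1,0,0]
Step 22: insert gsv at [6, 7, 10, 19] -> counters=[2,0,0,0,0,0,4,6,2,0,3,0,3,0,1,2,2,0,0,3,0,0,0,0,0,0,2,0,2,1,0,0,0,0,1,2,3,0,0,0,1,0,0]
Final counters=[2,0,0,0,0,0,4,6,2,0,3,0,3,0,1,2,2,0,0,3,0,0,0,0,0,0,2,0,2,1,0,0,0,0,1,2,3,0,0,0,1,0,0] -> counters[36]=3

Answer: 3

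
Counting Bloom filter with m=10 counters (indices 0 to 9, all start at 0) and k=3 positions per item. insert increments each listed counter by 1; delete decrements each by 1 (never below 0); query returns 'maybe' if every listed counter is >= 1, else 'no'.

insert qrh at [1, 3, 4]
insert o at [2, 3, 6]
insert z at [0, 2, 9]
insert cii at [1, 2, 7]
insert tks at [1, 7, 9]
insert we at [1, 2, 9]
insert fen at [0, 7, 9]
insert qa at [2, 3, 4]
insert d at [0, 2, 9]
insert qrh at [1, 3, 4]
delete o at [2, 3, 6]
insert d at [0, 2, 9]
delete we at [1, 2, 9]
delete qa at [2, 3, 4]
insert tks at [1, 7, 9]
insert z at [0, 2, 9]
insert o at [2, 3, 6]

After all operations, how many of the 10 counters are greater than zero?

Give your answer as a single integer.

Answer: 8

Derivation:
Step 1: insert qrh at [1, 3, 4] -> counters=[0,1,0,1,1,0,0,0,0,0]
Step 2: insert o at [2, 3, 6] -> counters=[0,1,1,2,1,0,1,0,0,0]
Step 3: insert z at [0, 2, 9] -> counters=[1,1,2,2,1,0,1,0,0,1]
Step 4: insert cii at [1, 2, 7] -> counters=[1,2,3,2,1,0,1,1,0,1]
Step 5: insert tks at [1, 7, 9] -> counters=[1,3,3,2,1,0,1,2,0,2]
Step 6: insert we at [1, 2, 9] -> counters=[1,4,4,2,1,0,1,2,0,3]
Step 7: insert fen at [0, 7, 9] -> counters=[2,4,4,2,1,0,1,3,0,4]
Step 8: insert qa at [2, 3, 4] -> counters=[2,4,5,3,2,0,1,3,0,4]
Step 9: insert d at [0, 2, 9] -> counters=[3,4,6,3,2,0,1,3,0,5]
Step 10: insert qrh at [1, 3, 4] -> counters=[3,5,6,4,3,0,1,3,0,5]
Step 11: delete o at [2, 3, 6] -> counters=[3,5,5,3,3,0,0,3,0,5]
Step 12: insert d at [0, 2, 9] -> counters=[4,5,6,3,3,0,0,3,0,6]
Step 13: delete we at [1, 2, 9] -> counters=[4,4,5,3,3,0,0,3,0,5]
Step 14: delete qa at [2, 3, 4] -> counters=[4,4,4,2,2,0,0,3,0,5]
Step 15: insert tks at [1, 7, 9] -> counters=[4,5,4,2,2,0,0,4,0,6]
Step 16: insert z at [0, 2, 9] -> counters=[5,5,5,2,2,0,0,4,0,7]
Step 17: insert o at [2, 3, 6] -> counters=[5,5,6,3,2,0,1,4,0,7]
Final counters=[5,5,6,3,2,0,1,4,0,7] -> 8 nonzero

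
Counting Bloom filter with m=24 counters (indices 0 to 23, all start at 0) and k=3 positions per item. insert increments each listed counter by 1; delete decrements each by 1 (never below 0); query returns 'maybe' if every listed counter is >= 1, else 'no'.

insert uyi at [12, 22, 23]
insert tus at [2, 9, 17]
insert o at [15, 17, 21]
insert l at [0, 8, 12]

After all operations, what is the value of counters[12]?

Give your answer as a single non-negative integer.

Step 1: insert uyi at [12, 22, 23] -> counters=[0,0,0,0,0,0,0,0,0,0,0,0,1,0,0,0,0,0,0,0,0,0,1,1]
Step 2: insert tus at [2, 9, 17] -> counters=[0,0,1,0,0,0,0,0,0,1,0,0,1,0,0,0,0,1,0,0,0,0,1,1]
Step 3: insert o at [15, 17, 21] -> counters=[0,0,1,0,0,0,0,0,0,1,0,0,1,0,0,1,0,2,0,0,0,1,1,1]
Step 4: insert l at [0, 8, 12] -> counters=[1,0,1,0,0,0,0,0,1,1,0,0,2,0,0,1,0,2,0,0,0,1,1,1]
Final counters=[1,0,1,0,0,0,0,0,1,1,0,0,2,0,0,1,0,2,0,0,0,1,1,1] -> counters[12]=2

Answer: 2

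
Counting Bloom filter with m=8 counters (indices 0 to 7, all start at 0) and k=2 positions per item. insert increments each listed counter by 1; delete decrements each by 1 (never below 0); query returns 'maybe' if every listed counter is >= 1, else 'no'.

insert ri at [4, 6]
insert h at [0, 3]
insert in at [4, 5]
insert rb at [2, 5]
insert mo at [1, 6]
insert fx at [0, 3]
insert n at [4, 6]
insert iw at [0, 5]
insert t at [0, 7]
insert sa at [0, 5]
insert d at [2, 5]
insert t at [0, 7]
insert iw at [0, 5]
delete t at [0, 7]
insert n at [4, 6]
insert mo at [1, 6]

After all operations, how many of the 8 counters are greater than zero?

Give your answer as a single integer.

Step 1: insert ri at [4, 6] -> counters=[0,0,0,0,1,0,1,0]
Step 2: insert h at [0, 3] -> counters=[1,0,0,1,1,0,1,0]
Step 3: insert in at [4, 5] -> counters=[1,0,0,1,2,1,1,0]
Step 4: insert rb at [2, 5] -> counters=[1,0,1,1,2,2,1,0]
Step 5: insert mo at [1, 6] -> counters=[1,1,1,1,2,2,2,0]
Step 6: insert fx at [0, 3] -> counters=[2,1,1,2,2,2,2,0]
Step 7: insert n at [4, 6] -> counters=[2,1,1,2,3,2,3,0]
Step 8: insert iw at [0, 5] -> counters=[3,1,1,2,3,3,3,0]
Step 9: insert t at [0, 7] -> counters=[4,1,1,2,3,3,3,1]
Step 10: insert sa at [0, 5] -> counters=[5,1,1,2,3,4,3,1]
Step 11: insert d at [2, 5] -> counters=[5,1,2,2,3,5,3,1]
Step 12: insert t at [0, 7] -> counters=[6,1,2,2,3,5,3,2]
Step 13: insert iw at [0, 5] -> counters=[7,1,2,2,3,6,3,2]
Step 14: delete t at [0, 7] -> counters=[6,1,2,2,3,6,3,1]
Step 15: insert n at [4, 6] -> counters=[6,1,2,2,4,6,4,1]
Step 16: insert mo at [1, 6] -> counters=[6,2,2,2,4,6,5,1]
Final counters=[6,2,2,2,4,6,5,1] -> 8 nonzero

Answer: 8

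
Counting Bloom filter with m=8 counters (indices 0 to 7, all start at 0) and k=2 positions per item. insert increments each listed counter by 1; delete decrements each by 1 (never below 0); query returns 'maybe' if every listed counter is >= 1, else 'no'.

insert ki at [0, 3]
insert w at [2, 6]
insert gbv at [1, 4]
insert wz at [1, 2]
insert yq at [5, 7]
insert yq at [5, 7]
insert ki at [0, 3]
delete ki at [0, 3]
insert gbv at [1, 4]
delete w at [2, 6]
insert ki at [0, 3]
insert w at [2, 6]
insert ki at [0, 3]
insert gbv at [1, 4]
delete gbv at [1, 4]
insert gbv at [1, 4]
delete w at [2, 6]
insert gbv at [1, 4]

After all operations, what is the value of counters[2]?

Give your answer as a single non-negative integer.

Step 1: insert ki at [0, 3] -> counters=[1,0,0,1,0,0,0,0]
Step 2: insert w at [2, 6] -> counters=[1,0,1,1,0,0,1,0]
Step 3: insert gbv at [1, 4] -> counters=[1,1,1,1,1,0,1,0]
Step 4: insert wz at [1, 2] -> counters=[1,2,2,1,1,0,1,0]
Step 5: insert yq at [5, 7] -> counters=[1,2,2,1,1,1,1,1]
Step 6: insert yq at [5, 7] -> counters=[1,2,2,1,1,2,1,2]
Step 7: insert ki at [0, 3] -> counters=[2,2,2,2,1,2,1,2]
Step 8: delete ki at [0, 3] -> counters=[1,2,2,1,1,2,1,2]
Step 9: insert gbv at [1, 4] -> counters=[1,3,2,1,2,2,1,2]
Step 10: delete w at [2, 6] -> counters=[1,3,1,1,2,2,0,2]
Step 11: insert ki at [0, 3] -> counters=[2,3,1,2,2,2,0,2]
Step 12: insert w at [2, 6] -> counters=[2,3,2,2,2,2,1,2]
Step 13: insert ki at [0, 3] -> counters=[3,3,2,3,2,2,1,2]
Step 14: insert gbv at [1, 4] -> counters=[3,4,2,3,3,2,1,2]
Step 15: delete gbv at [1, 4] -> counters=[3,3,2,3,2,2,1,2]
Step 16: insert gbv at [1, 4] -> counters=[3,4,2,3,3,2,1,2]
Step 17: delete w at [2, 6] -> counters=[3,4,1,3,3,2,0,2]
Step 18: insert gbv at [1, 4] -> counters=[3,5,1,3,4,2,0,2]
Final counters=[3,5,1,3,4,2,0,2] -> counters[2]=1

Answer: 1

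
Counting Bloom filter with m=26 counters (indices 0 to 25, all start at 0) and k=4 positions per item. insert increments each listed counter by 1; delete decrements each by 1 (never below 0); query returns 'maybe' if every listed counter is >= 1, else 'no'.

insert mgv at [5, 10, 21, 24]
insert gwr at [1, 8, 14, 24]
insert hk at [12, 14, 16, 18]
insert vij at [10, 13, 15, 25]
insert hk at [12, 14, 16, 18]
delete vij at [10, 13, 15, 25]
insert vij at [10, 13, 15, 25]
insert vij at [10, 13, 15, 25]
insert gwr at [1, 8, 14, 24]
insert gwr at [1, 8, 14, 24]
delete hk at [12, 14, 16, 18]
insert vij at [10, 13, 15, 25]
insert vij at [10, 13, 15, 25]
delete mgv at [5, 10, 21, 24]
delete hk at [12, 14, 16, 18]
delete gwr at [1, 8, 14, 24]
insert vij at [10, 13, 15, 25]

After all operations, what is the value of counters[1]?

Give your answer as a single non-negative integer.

Step 1: insert mgv at [5, 10, 21, 24] -> counters=[0,0,0,0,0,1,0,0,0,0,1,0,0,0,0,0,0,0,0,0,0,1,0,0,1,0]
Step 2: insert gwr at [1, 8, 14, 24] -> counters=[0,1,0,0,0,1,0,0,1,0,1,0,0,0,1,0,0,0,0,0,0,1,0,0,2,0]
Step 3: insert hk at [12, 14, 16, 18] -> counters=[0,1,0,0,0,1,0,0,1,0,1,0,1,0,2,0,1,0,1,0,0,1,0,0,2,0]
Step 4: insert vij at [10, 13, 15, 25] -> counters=[0,1,0,0,0,1,0,0,1,0,2,0,1,1,2,1,1,0,1,0,0,1,0,0,2,1]
Step 5: insert hk at [12, 14, 16, 18] -> counters=[0,1,0,0,0,1,0,0,1,0,2,0,2,1,3,1,2,0,2,0,0,1,0,0,2,1]
Step 6: delete vij at [10, 13, 15, 25] -> counters=[0,1,0,0,0,1,0,0,1,0,1,0,2,0,3,0,2,0,2,0,0,1,0,0,2,0]
Step 7: insert vij at [10, 13, 15, 25] -> counters=[0,1,0,0,0,1,0,0,1,0,2,0,2,1,3,1,2,0,2,0,0,1,0,0,2,1]
Step 8: insert vij at [10, 13, 15, 25] -> counters=[0,1,0,0,0,1,0,0,1,0,3,0,2,2,3,2,2,0,2,0,0,1,0,0,2,2]
Step 9: insert gwr at [1, 8, 14, 24] -> counters=[0,2,0,0,0,1,0,0,2,0,3,0,2,2,4,2,2,0,2,0,0,1,0,0,3,2]
Step 10: insert gwr at [1, 8, 14, 24] -> counters=[0,3,0,0,0,1,0,0,3,0,3,0,2,2,5,2,2,0,2,0,0,1,0,0,4,2]
Step 11: delete hk at [12, 14, 16, 18] -> counters=[0,3,0,0,0,1,0,0,3,0,3,0,1,2,4,2,1,0,1,0,0,1,0,0,4,2]
Step 12: insert vij at [10, 13, 15, 25] -> counters=[0,3,0,0,0,1,0,0,3,0,4,0,1,3,4,3,1,0,1,0,0,1,0,0,4,3]
Step 13: insert vij at [10, 13, 15, 25] -> counters=[0,3,0,0,0,1,0,0,3,0,5,0,1,4,4,4,1,0,1,0,0,1,0,0,4,4]
Step 14: delete mgv at [5, 10, 21, 24] -> counters=[0,3,0,0,0,0,0,0,3,0,4,0,1,4,4,4,1,0,1,0,0,0,0,0,3,4]
Step 15: delete hk at [12, 14, 16, 18] -> counters=[0,3,0,0,0,0,0,0,3,0,4,0,0,4,3,4,0,0,0,0,0,0,0,0,3,4]
Step 16: delete gwr at [1, 8, 14, 24] -> counters=[0,2,0,0,0,0,0,0,2,0,4,0,0,4,2,4,0,0,0,0,0,0,0,0,2,4]
Step 17: insert vij at [10, 13, 15, 25] -> counters=[0,2,0,0,0,0,0,0,2,0,5,0,0,5,2,5,0,0,0,0,0,0,0,0,2,5]
Final counters=[0,2,0,0,0,0,0,0,2,0,5,0,0,5,2,5,0,0,0,0,0,0,0,0,2,5] -> counters[1]=2

Answer: 2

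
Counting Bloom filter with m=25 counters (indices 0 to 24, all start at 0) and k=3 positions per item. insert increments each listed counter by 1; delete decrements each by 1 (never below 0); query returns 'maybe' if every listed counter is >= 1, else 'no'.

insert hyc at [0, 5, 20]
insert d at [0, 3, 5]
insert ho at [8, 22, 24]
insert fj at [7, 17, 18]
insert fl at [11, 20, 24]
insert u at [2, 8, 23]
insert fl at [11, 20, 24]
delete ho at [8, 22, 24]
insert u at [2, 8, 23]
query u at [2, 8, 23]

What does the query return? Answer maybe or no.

Answer: maybe

Derivation:
Step 1: insert hyc at [0, 5, 20] -> counters=[1,0,0,0,0,1,0,0,0,0,0,0,0,0,0,0,0,0,0,0,1,0,0,0,0]
Step 2: insert d at [0, 3, 5] -> counters=[2,0,0,1,0,2,0,0,0,0,0,0,0,0,0,0,0,0,0,0,1,0,0,0,0]
Step 3: insert ho at [8, 22, 24] -> counters=[2,0,0,1,0,2,0,0,1,0,0,0,0,0,0,0,0,0,0,0,1,0,1,0,1]
Step 4: insert fj at [7, 17, 18] -> counters=[2,0,0,1,0,2,0,1,1,0,0,0,0,0,0,0,0,1,1,0,1,0,1,0,1]
Step 5: insert fl at [11, 20, 24] -> counters=[2,0,0,1,0,2,0,1,1,0,0,1,0,0,0,0,0,1,1,0,2,0,1,0,2]
Step 6: insert u at [2, 8, 23] -> counters=[2,0,1,1,0,2,0,1,2,0,0,1,0,0,0,0,0,1,1,0,2,0,1,1,2]
Step 7: insert fl at [11, 20, 24] -> counters=[2,0,1,1,0,2,0,1,2,0,0,2,0,0,0,0,0,1,1,0,3,0,1,1,3]
Step 8: delete ho at [8, 22, 24] -> counters=[2,0,1,1,0,2,0,1,1,0,0,2,0,0,0,0,0,1,1,0,3,0,0,1,2]
Step 9: insert u at [2, 8, 23] -> counters=[2,0,2,1,0,2,0,1,2,0,0,2,0,0,0,0,0,1,1,0,3,0,0,2,2]
Query u: check counters[2]=2 counters[8]=2 counters[23]=2 -> maybe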